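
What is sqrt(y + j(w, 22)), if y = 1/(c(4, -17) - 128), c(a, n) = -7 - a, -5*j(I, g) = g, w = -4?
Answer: I*sqrt(2128785)/695 ≈ 2.0993*I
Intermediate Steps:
j(I, g) = -g/5
y = -1/139 (y = 1/((-7 - 1*4) - 128) = 1/((-7 - 4) - 128) = 1/(-11 - 128) = 1/(-139) = -1/139 ≈ -0.0071942)
sqrt(y + j(w, 22)) = sqrt(-1/139 - 1/5*22) = sqrt(-1/139 - 22/5) = sqrt(-3063/695) = I*sqrt(2128785)/695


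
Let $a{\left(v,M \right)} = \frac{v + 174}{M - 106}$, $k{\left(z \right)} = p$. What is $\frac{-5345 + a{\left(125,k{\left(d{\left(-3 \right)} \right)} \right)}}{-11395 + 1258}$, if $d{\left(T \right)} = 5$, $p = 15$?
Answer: $\frac{37438}{70959} \approx 0.5276$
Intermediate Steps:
$k{\left(z \right)} = 15$
$a{\left(v,M \right)} = \frac{174 + v}{-106 + M}$
$\frac{-5345 + a{\left(125,k{\left(d{\left(-3 \right)} \right)} \right)}}{-11395 + 1258} = \frac{-5345 + \frac{174 + 125}{-106 + 15}}{-11395 + 1258} = \frac{-5345 + \frac{1}{-91} \cdot 299}{-10137} = \left(-5345 - \frac{23}{7}\right) \left(- \frac{1}{10137}\right) = \left(- \frac{37438}{7}\right) \left(- \frac{1}{10137}\right) = \frac{37438}{70959}$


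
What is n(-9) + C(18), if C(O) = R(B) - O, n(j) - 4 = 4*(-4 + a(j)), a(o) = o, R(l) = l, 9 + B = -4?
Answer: -79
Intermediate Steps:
B = -13 (B = -9 - 4 = -13)
n(j) = -12 + 4*j (n(j) = 4 + 4*(-4 + j) = 4 + (-16 + 4*j) = -12 + 4*j)
C(O) = -13 - O
n(-9) + C(18) = (-12 + 4*(-9)) + (-13 - 1*18) = (-12 - 36) + (-13 - 18) = -48 - 31 = -79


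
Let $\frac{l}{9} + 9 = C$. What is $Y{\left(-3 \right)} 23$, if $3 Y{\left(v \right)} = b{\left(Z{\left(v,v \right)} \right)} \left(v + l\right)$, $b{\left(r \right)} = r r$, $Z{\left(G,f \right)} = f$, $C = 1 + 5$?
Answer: $-2070$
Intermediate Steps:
$C = 6$
$l = -27$ ($l = -81 + 9 \cdot 6 = -81 + 54 = -27$)
$b{\left(r \right)} = r^{2}$
$Y{\left(v \right)} = \frac{v^{2} \left(-27 + v\right)}{3}$ ($Y{\left(v \right)} = \frac{v^{2} \left(v - 27\right)}{3} = \frac{v^{2} \left(-27 + v\right)}{3}$)
$Y{\left(-3 \right)} 23 = \frac{\left(-3\right)^{2} \left(-27 - 3\right)}{3} \cdot 23 = \frac{1}{3} \cdot 9 \left(-30\right) 23 = \left(-90\right) 23 = -2070$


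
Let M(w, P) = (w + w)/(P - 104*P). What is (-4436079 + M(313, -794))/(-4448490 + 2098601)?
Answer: 181395706076/96089311099 ≈ 1.8878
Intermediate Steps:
M(w, P) = -2*w/(103*P) (M(w, P) = (2*w)/((-103*P)) = (2*w)*(-1/(103*P)) = -2*w/(103*P))
(-4436079 + M(313, -794))/(-4448490 + 2098601) = (-4436079 - 2/103*313/(-794))/(-4448490 + 2098601) = (-4436079 - 2/103*313*(-1/794))/(-2349889) = (-4436079 + 313/40891)*(-1/2349889) = -181395706076/40891*(-1/2349889) = 181395706076/96089311099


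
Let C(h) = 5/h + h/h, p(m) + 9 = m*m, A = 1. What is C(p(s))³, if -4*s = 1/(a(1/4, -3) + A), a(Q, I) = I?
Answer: 132651/1520875 ≈ 0.087220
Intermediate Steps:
s = ⅛ (s = -1/(4*(-3 + 1)) = -¼/(-2) = -¼*(-½) = ⅛ ≈ 0.12500)
p(m) = -9 + m² (p(m) = -9 + m*m = -9 + m²)
C(h) = 1 + 5/h (C(h) = 5/h + 1 = 1 + 5/h)
C(p(s))³ = ((5 + (-9 + (⅛)²))/(-9 + (⅛)²))³ = ((5 + (-9 + 1/64))/(-9 + 1/64))³ = ((5 - 575/64)/(-575/64))³ = (-64/575*(-255/64))³ = (51/115)³ = 132651/1520875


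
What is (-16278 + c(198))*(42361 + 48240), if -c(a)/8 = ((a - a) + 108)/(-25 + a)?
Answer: -255219211758/173 ≈ -1.4753e+9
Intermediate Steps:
c(a) = -864/(-25 + a) (c(a) = -8*((a - a) + 108)/(-25 + a) = -8*(0 + 108)/(-25 + a) = -864/(-25 + a))
(-16278 + c(198))*(42361 + 48240) = (-16278 - 864/(-25 + 198))*(42361 + 48240) = (-16278 - 864/173)*90601 = -2816958/173*90601 = -255219211758/173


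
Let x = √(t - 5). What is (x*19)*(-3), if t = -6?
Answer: -57*I*√11 ≈ -189.05*I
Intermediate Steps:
x = I*√11 (x = √(-6 - 5) = √(-11) = I*√11 ≈ 3.3166*I)
(x*19)*(-3) = ((I*√11)*19)*(-3) = (19*I*√11)*(-3) = -57*I*√11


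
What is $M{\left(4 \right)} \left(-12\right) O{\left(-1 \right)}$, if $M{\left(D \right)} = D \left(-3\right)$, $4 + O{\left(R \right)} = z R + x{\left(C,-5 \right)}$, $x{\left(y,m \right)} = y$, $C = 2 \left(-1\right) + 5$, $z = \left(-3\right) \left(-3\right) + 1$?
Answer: $-1584$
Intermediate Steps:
$z = 10$ ($z = 9 + 1 = 10$)
$C = 3$ ($C = -2 + 5 = 3$)
$O{\left(R \right)} = -1 + 10 R$ ($O{\left(R \right)} = -4 + \left(10 R + 3\right) = -4 + \left(3 + 10 R\right) = -1 + 10 R$)
$M{\left(D \right)} = - 3 D$
$M{\left(4 \right)} \left(-12\right) O{\left(-1 \right)} = \left(-3\right) 4 \left(-12\right) \left(-1 + 10 \left(-1\right)\right) = \left(-12\right) \left(-12\right) \left(-1 - 10\right) = 144 \left(-11\right) = -1584$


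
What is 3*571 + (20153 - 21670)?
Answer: 196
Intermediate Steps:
3*571 + (20153 - 21670) = 1713 - 1517 = 196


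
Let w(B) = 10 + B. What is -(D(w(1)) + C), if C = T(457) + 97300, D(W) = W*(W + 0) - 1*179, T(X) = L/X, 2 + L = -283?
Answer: -44439309/457 ≈ -97241.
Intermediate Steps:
L = -285 (L = -2 - 283 = -285)
T(X) = -285/X
D(W) = -179 + W² (D(W) = W*W - 179 = W² - 179 = -179 + W²)
C = 44465815/457 (C = -285/457 + 97300 = 44465815/457 ≈ 97299.)
-(D(w(1)) + C) = -((-179 + (10 + 1)²) + 44465815/457) = -((-179 + 11²) + 44465815/457) = -((-179 + 121) + 44465815/457) = -(-58 + 44465815/457) = -1*44439309/457 = -44439309/457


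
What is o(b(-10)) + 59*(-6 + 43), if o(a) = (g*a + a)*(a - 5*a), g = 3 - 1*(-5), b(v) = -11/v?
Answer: 53486/25 ≈ 2139.4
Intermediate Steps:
g = 8 (g = 3 + 5 = 8)
o(a) = -36*a² (o(a) = (8*a + a)*(a - 5*a) = (9*a)*(-4*a) = -36*a²)
o(b(-10)) + 59*(-6 + 43) = -36*(-11/(-10))² + 59*(-6 + 43) = -36*(-11*(-⅒))² + 59*37 = -36*(11/10)² + 2183 = -36*121/100 + 2183 = -1089/25 + 2183 = 53486/25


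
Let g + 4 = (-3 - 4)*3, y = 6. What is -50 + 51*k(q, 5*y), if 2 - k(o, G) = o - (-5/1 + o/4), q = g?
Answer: 3013/4 ≈ 753.25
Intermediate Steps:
g = -25 (g = -4 + (-3 - 4)*3 = -4 - 7*3 = -4 - 21 = -25)
q = -25
k(o, G) = -3 - 3*o/4 (k(o, G) = 2 - (o - (-5/1 + o/4)) = 2 - (o - (-5*1 + o*(1/4))) = 2 - (o - (-5 + o/4)) = 2 - (o + (5 - o/4)) = 2 - (5 + 3*o/4) = 2 + (-5 - 3*o/4) = -3 - 3*o/4)
-50 + 51*k(q, 5*y) = -50 + 51*(-3 - 3/4*(-25)) = -50 + 51*(-3 + 75/4) = -50 + 51*(63/4) = -50 + 3213/4 = 3013/4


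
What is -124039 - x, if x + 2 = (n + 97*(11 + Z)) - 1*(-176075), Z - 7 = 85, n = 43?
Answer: -310146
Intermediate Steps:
Z = 92 (Z = 7 + 85 = 92)
x = 186107 (x = -2 + ((43 + 97*(11 + 92)) - 1*(-176075)) = -2 + ((43 + 97*103) + 176075) = -2 + ((43 + 9991) + 176075) = -2 + (10034 + 176075) = -2 + 186109 = 186107)
-124039 - x = -124039 - 1*186107 = -124039 - 186107 = -310146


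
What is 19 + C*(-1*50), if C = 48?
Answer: -2381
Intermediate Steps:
19 + C*(-1*50) = 19 + 48*(-1*50) = 19 + 48*(-50) = 19 - 2400 = -2381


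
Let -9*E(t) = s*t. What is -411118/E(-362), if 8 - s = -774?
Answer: -1850031/141542 ≈ -13.071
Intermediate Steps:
s = 782 (s = 8 - 1*(-774) = 8 + 774 = 782)
E(t) = -782*t/9
-411118/E(-362) = -411118/((-782/9*(-362))) = -411118/283084/9 = -411118*9/283084 = -1850031/141542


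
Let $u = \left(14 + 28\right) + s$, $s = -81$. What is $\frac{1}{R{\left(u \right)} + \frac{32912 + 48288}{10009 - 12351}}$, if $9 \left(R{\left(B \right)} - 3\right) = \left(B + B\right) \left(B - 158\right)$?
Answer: $\frac{3513}{5886601} \approx 0.00059678$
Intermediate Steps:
$u = -39$ ($u = \left(14 + 28\right) - 81 = 42 - 81 = -39$)
$R{\left(B \right)} = 3 + \frac{2 B \left(-158 + B\right)}{9}$ ($R{\left(B \right)} = 3 + \frac{\left(B + B\right) \left(B - 158\right)}{9} = 3 + \frac{2 B \left(-158 + B\right)}{9}$)
$\frac{1}{R{\left(u \right)} + \frac{32912 + 48288}{10009 - 12351}} = \frac{1}{\left(3 - - \frac{4108}{3} + \frac{2 \left(-39\right)^{2}}{9}\right) + \frac{32912 + 48288}{10009 - 12351}} = \frac{1}{\left(3 + \frac{4108}{3} + \frac{2}{9} \cdot 1521\right) + \frac{81200}{-2342}} = \frac{1}{\left(3 + \frac{4108}{3} + 338\right) + 81200 \left(- \frac{1}{2342}\right)} = \frac{1}{\frac{5131}{3} - \frac{40600}{1171}} = \frac{1}{\frac{5886601}{3513}} = \frac{3513}{5886601}$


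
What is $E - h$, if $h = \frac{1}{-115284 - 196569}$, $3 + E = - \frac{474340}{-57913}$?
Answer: $\frac{93743381566}{18060342789} \approx 5.1906$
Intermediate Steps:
$E = \frac{300601}{57913}$ ($E = -3 - \frac{474340}{-57913} = -3 - - \frac{474340}{57913} = -3 + \frac{474340}{57913} = \frac{300601}{57913} \approx 5.1906$)
$h = - \frac{1}{311853}$ ($h = \frac{1}{-311853} = - \frac{1}{311853} \approx -3.2066 \cdot 10^{-6}$)
$E - h = \frac{300601}{57913} - - \frac{1}{311853} = \frac{300601}{57913} + \frac{1}{311853} = \frac{93743381566}{18060342789}$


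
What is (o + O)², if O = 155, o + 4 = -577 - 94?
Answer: 270400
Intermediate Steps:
o = -675 (o = -4 + (-577 - 94) = -4 - 671 = -675)
(o + O)² = (-675 + 155)² = (-520)² = 270400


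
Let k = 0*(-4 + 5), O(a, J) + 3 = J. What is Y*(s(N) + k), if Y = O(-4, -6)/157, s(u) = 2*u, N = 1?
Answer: -18/157 ≈ -0.11465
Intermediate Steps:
O(a, J) = -3 + J
Y = -9/157 (Y = (-3 - 6)/157 = -9*1/157 = -9/157 ≈ -0.057325)
k = 0 (k = 0*1 = 0)
Y*(s(N) + k) = -9*(2*1 + 0)/157 = -9*(2 + 0)/157 = -9/157*2 = -18/157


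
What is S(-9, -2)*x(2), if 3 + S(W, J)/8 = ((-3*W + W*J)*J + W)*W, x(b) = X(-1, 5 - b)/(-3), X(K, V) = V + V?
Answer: -14208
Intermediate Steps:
X(K, V) = 2*V
x(b) = -10/3 + 2*b/3 (x(b) = (2*(5 - b))/(-3) = (10 - 2*b)*(-⅓) = -10/3 + 2*b/3)
S(W, J) = -24 + 8*W*(W + J*(-3*W + J*W)) (S(W, J) = -24 + 8*(((-3*W + W*J)*J + W)*W) = -24 + 8*(((-3*W + J*W)*J + W)*W) = -24 + 8*((J*(-3*W + J*W) + W)*W) = -24 + 8*((W + J*(-3*W + J*W))*W) = -24 + 8*(W*(W + J*(-3*W + J*W))) = -24 + 8*W*(W + J*(-3*W + J*W)))
S(-9, -2)*x(2) = (-24 + 8*(-9)² - 24*(-2)*(-9)² + 8*(-2)²*(-9)²)*(-10/3 + (⅔)*2) = (-24 + 8*81 - 24*(-2)*81 + 8*4*81)*(-10/3 + 4/3) = (-24 + 648 + 3888 + 2592)*(-2) = 7104*(-2) = -14208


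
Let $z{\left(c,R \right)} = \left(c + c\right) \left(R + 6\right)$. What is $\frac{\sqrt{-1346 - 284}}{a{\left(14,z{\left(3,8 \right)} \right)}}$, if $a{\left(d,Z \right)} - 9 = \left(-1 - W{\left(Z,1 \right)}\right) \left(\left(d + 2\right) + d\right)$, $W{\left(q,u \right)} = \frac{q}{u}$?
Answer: $- \frac{i \sqrt{1630}}{2541} \approx - 0.015889 i$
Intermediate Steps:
$z{\left(c,R \right)} = 2 c \left(6 + R\right)$
$a{\left(d,Z \right)} = 9 + \left(-1 - Z\right) \left(2 + 2 d\right)$ ($a{\left(d,Z \right)} = 9 + \left(-1 - \frac{Z}{1}\right) \left(\left(d + 2\right) + d\right) = 9 + \left(-1 - Z 1\right) \left(\left(2 + d\right) + d\right) = 9 + \left(-1 - Z\right) \left(2 + 2 d\right)$)
$\frac{\sqrt{-1346 - 284}}{a{\left(14,z{\left(3,8 \right)} \right)}} = \frac{\sqrt{-1346 - 284}}{7 - 2 \cdot 2 \cdot 3 \left(6 + 8\right) - 28 - 2 \cdot 2 \cdot 3 \left(6 + 8\right) 14} = \frac{\sqrt{-1630}}{7 - 2 \cdot 2 \cdot 3 \cdot 14 - 28 - 2 \cdot 2 \cdot 3 \cdot 14 \cdot 14} = \frac{i \sqrt{1630}}{7 - 168 - 28 - 168 \cdot 14} = \frac{i \sqrt{1630}}{7 - 168 - 28 - 2352} = \frac{i \sqrt{1630}}{-2541} = i \sqrt{1630} \left(- \frac{1}{2541}\right) = - \frac{i \sqrt{1630}}{2541}$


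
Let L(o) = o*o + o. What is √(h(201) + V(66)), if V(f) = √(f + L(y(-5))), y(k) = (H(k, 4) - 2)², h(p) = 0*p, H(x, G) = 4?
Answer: 86^(¼) ≈ 3.0453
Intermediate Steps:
h(p) = 0
y(k) = 4 (y(k) = (4 - 2)² = 2² = 4)
L(o) = o + o² (L(o) = o² + o = o + o²)
V(f) = √(20 + f) (V(f) = √(f + 4*(1 + 4)) = √(f + 4*5) = √(f + 20) = √(20 + f))
√(h(201) + V(66)) = √(0 + √(20 + 66)) = √(0 + √86) = √(√86) = 86^(¼)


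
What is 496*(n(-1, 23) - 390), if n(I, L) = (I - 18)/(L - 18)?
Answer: -976624/5 ≈ -1.9532e+5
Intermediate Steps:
n(I, L) = (-18 + I)/(-18 + L)
496*(n(-1, 23) - 390) = 496*((-18 - 1)/(-18 + 23) - 390) = 496*(-19/5 - 390) = 496*(-1969/5) = -976624/5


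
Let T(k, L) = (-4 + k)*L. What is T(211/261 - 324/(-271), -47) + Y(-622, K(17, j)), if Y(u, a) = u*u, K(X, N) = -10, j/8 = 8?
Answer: 27371327617/70731 ≈ 3.8698e+5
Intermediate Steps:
j = 64 (j = 8*8 = 64)
T(k, L) = L*(-4 + k)
Y(u, a) = u**2
T(211/261 - 324/(-271), -47) + Y(-622, K(17, j)) = -47*(-4 + (211/261 - 324/(-271))) + (-622)**2 = -47*(-4 + (211*(1/261) - 324*(-1/271))) + 386884 = -47*(-4 + (211/261 + 324/271)) + 386884 = -47*(-4 + 141745/70731) + 386884 = -47*(-141179/70731) + 386884 = 6635413/70731 + 386884 = 27371327617/70731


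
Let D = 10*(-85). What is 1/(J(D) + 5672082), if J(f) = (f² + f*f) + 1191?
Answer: 1/7118273 ≈ 1.4048e-7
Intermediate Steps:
D = -850
J(f) = 1191 + 2*f² (J(f) = (f² + f²) + 1191 = 2*f² + 1191 = 1191 + 2*f²)
1/(J(D) + 5672082) = 1/((1191 + 2*(-850)²) + 5672082) = 1/((1191 + 2*722500) + 5672082) = 1/((1191 + 1445000) + 5672082) = 1/(1446191 + 5672082) = 1/7118273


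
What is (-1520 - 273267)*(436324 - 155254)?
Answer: -77234382090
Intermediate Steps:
(-1520 - 273267)*(436324 - 155254) = -274787*281070 = -77234382090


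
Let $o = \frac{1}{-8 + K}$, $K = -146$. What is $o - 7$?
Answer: $- \frac{1079}{154} \approx -7.0065$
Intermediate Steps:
$o = - \frac{1}{154}$ ($o = \frac{1}{-8 - 146} = \frac{1}{-154} = - \frac{1}{154} \approx -0.0064935$)
$o - 7 = - \frac{1}{154} - 7 = - \frac{1079}{154}$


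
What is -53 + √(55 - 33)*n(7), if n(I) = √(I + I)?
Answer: -53 + 2*√77 ≈ -35.450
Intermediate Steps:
n(I) = √2*√I (n(I) = √(2*I) = √2*√I)
-53 + √(55 - 33)*n(7) = -53 + √(55 - 33)*(√2*√7) = -53 + √22*√14 = -53 + 2*√77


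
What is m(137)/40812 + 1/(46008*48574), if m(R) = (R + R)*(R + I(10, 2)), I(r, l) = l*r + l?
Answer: 8113414508657/7600529605392 ≈ 1.0675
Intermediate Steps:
I(r, l) = l + l*r
m(R) = 2*R*(22 + R) (m(R) = (R + R)*(R + 2*(1 + 10)) = (2*R)*(R + 2*11) = (2*R)*(R + 22) = (2*R)*(22 + R) = 2*R*(22 + R))
m(137)/40812 + 1/(46008*48574) = (2*137*(22 + 137))/40812 + 1/(46008*48574) = (2*137*159)*(1/40812) + (1/46008)*(1/48574) = 43566*(1/40812) + 1/2234792592 = 7261/6802 + 1/2234792592 = 8113414508657/7600529605392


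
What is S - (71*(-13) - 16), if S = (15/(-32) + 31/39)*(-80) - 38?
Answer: 68243/78 ≈ 874.91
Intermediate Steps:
S = -4999/78 (S = (15*(-1/32) + 31*(1/39))*(-80) - 38 = (-15/32 + 31/39)*(-80) - 38 = (407/1248)*(-80) - 38 = -2035/78 - 38 = -4999/78 ≈ -64.090)
S - (71*(-13) - 16) = -4999/78 - (71*(-13) - 16) = -4999/78 - (-923 - 16) = -4999/78 - 1*(-939) = -4999/78 + 939 = 68243/78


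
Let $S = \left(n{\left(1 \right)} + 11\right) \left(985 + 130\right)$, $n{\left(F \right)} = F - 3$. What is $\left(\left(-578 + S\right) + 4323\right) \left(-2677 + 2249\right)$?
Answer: $-5897840$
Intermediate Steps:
$n{\left(F \right)} = -3 + F$
$S = 10035$ ($S = \left(\left(-3 + 1\right) + 11\right) \left(985 + 130\right) = \left(-2 + 11\right) 1115 = 9 \cdot 1115 = 10035$)
$\left(\left(-578 + S\right) + 4323\right) \left(-2677 + 2249\right) = \left(\left(-578 + 10035\right) + 4323\right) \left(-2677 + 2249\right) = \left(9457 + 4323\right) \left(-428\right) = 13780 \left(-428\right) = -5897840$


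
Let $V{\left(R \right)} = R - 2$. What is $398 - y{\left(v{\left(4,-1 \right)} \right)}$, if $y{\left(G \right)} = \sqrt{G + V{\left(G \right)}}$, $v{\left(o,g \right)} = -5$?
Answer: $398 - 2 i \sqrt{3} \approx 398.0 - 3.4641 i$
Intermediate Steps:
$V{\left(R \right)} = -2 + R$
$y{\left(G \right)} = \sqrt{-2 + 2 G}$ ($y{\left(G \right)} = \sqrt{G + \left(-2 + G\right)} = \sqrt{-2 + 2 G}$)
$398 - y{\left(v{\left(4,-1 \right)} \right)} = 398 - \sqrt{-2 + 2 \left(-5\right)} = 398 - \sqrt{-2 - 10} = 398 - \sqrt{-12} = 398 - 2 i \sqrt{3}$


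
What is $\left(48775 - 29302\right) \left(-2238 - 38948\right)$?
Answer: $-802014978$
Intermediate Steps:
$\left(48775 - 29302\right) \left(-2238 - 38948\right) = 19473 \left(-2238 - 38948\right) = 19473 \left(-41186\right) = -802014978$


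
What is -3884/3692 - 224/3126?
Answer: -1621049/1442649 ≈ -1.1237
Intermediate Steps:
-3884/3692 - 224/3126 = -3884*1/3692 - 224*1/3126 = -971/923 - 112/1563 = -1621049/1442649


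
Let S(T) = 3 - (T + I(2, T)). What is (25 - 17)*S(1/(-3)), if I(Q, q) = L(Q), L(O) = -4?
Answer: 176/3 ≈ 58.667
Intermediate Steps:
I(Q, q) = -4
S(T) = 7 - T (S(T) = 3 - (T - 4) = 3 - (-4 + T) = 3 + (4 - T) = 7 - T)
(25 - 17)*S(1/(-3)) = (25 - 17)*(7 - 1/(-3)) = 8*(7 - 1*(-1/3)) = 8*(7 + 1/3) = 8*(22/3) = 176/3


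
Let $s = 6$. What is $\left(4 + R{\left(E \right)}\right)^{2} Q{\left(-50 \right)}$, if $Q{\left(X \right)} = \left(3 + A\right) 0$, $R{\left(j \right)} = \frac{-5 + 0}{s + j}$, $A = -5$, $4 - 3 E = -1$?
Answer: $0$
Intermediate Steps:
$E = \frac{5}{3}$ ($E = \frac{4}{3} - - \frac{1}{3} = \frac{4}{3} + \frac{1}{3} = \frac{5}{3} \approx 1.6667$)
$R{\left(j \right)} = - \frac{5}{6 + j}$ ($R{\left(j \right)} = \frac{-5 + 0}{6 + j} = - \frac{5}{6 + j}$)
$Q{\left(X \right)} = 0$ ($Q{\left(X \right)} = \left(3 - 5\right) 0 = \left(-2\right) 0 = 0$)
$\left(4 + R{\left(E \right)}\right)^{2} Q{\left(-50 \right)} = \left(4 - \frac{5}{6 + \frac{5}{3}}\right)^{2} \cdot 0 = \left(4 - \frac{5}{\frac{23}{3}}\right)^{2} \cdot 0 = \left(4 - \frac{15}{23}\right)^{2} \cdot 0 = \left(\frac{77}{23}\right)^{2} \cdot 0 = \frac{5929}{529} \cdot 0 = 0$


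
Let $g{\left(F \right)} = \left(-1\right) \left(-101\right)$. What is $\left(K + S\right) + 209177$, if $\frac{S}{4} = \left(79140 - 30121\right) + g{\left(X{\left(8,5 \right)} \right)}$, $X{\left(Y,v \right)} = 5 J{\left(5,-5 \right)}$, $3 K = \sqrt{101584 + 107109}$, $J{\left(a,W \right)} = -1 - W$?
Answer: $405657 + \frac{\sqrt{208693}}{3} \approx 4.0581 \cdot 10^{5}$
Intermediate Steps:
$K = \frac{\sqrt{208693}}{3}$ ($K = \frac{\sqrt{101584 + 107109}}{3} = \frac{\sqrt{208693}}{3} \approx 152.28$)
$X{\left(Y,v \right)} = 20$ ($X{\left(Y,v \right)} = 5 \left(-1 - -5\right) = 5 \left(-1 + 5\right) = 5 \cdot 4 = 20$)
$g{\left(F \right)} = 101$
$S = 196480$ ($S = 4 \left(\left(79140 - 30121\right) + 101\right) = 4 \left(49019 + 101\right) = 4 \cdot 49120 = 196480$)
$\left(K + S\right) + 209177 = \left(\frac{\sqrt{208693}}{3} + 196480\right) + 209177 = \left(196480 + \frac{\sqrt{208693}}{3}\right) + 209177 = 405657 + \frac{\sqrt{208693}}{3}$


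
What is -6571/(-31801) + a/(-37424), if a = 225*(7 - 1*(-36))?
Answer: -61761571/1190120624 ≈ -0.051895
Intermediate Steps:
a = 9675 (a = 225*(7 + 36) = 225*43 = 9675)
-6571/(-31801) + a/(-37424) = -6571/(-31801) + 9675/(-37424) = -6571*(-1/31801) + 9675*(-1/37424) = 6571/31801 - 9675/37424 = -61761571/1190120624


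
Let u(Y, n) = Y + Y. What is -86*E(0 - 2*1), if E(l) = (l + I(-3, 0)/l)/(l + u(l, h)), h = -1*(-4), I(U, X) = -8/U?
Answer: -430/9 ≈ -47.778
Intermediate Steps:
h = 4
u(Y, n) = 2*Y
E(l) = (l + 8/(3*l))/(3*l) (E(l) = (l + (-8/(-3))/l)/(l + 2*l) = (l + (-8*(-1/3))/l)/((3*l)) = (l + 8/(3*l))*(1/(3*l)) = (l + 8/(3*l))/(3*l))
-86*E(0 - 2*1) = -86*(1/3 + 8/(9*(0 - 2*1)**2)) = -86*(1/3 + 8/(9*(0 - 2)**2)) = -86*(1/3 + (8/9)/(-2)**2) = -86*(1/3 + (8/9)*(1/4)) = -86*(1/3 + 2/9) = -86*5/9 = -430/9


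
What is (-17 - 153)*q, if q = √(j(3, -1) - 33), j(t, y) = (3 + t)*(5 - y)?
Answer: -170*√3 ≈ -294.45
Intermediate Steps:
q = √3 (q = √((15 - 3*(-1) + 5*3 - 1*3*(-1)) - 33) = √((15 + 3 + 15 + 3) - 33) = √(36 - 33) = √3 ≈ 1.7320)
(-17 - 153)*q = (-17 - 153)*√3 = -170*√3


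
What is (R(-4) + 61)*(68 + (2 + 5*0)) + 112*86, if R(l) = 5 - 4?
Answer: 13972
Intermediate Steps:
R(l) = 1
(R(-4) + 61)*(68 + (2 + 5*0)) + 112*86 = (1 + 61)*(68 + (2 + 5*0)) + 112*86 = 62*(68 + (2 + 0)) + 9632 = 62*(68 + 2) + 9632 = 62*70 + 9632 = 4340 + 9632 = 13972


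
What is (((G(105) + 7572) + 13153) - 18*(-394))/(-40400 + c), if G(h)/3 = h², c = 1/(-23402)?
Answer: -1424994584/945440801 ≈ -1.5072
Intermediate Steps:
c = -1/23402 ≈ -4.2731e-5
G(h) = 3*h²
(((G(105) + 7572) + 13153) - 18*(-394))/(-40400 + c) = (((3*105² + 7572) + 13153) - 18*(-394))/(-40400 - 1/23402) = (((3*11025 + 7572) + 13153) + 7092)/(-945440801/23402) = (((33075 + 7572) + 13153) + 7092)*(-23402/945440801) = ((40647 + 13153) + 7092)*(-23402/945440801) = (53800 + 7092)*(-23402/945440801) = 60892*(-23402/945440801) = -1424994584/945440801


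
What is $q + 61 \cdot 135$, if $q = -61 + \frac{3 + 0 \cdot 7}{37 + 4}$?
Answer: $\frac{335137}{41} \approx 8174.1$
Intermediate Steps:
$q = - \frac{2498}{41}$ ($q = -61 + \frac{3 + 0}{41} = -61 + 3 \cdot \frac{1}{41} = -61 + \frac{3}{41} = - \frac{2498}{41} \approx -60.927$)
$q + 61 \cdot 135 = - \frac{2498}{41} + 61 \cdot 135 = - \frac{2498}{41} + 8235 = \frac{335137}{41}$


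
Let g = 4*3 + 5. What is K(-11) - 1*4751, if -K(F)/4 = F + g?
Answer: -4775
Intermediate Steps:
g = 17 (g = 12 + 5 = 17)
K(F) = -68 - 4*F (K(F) = -4*(F + 17) = -4*(17 + F) = -68 - 4*F)
K(-11) - 1*4751 = (-68 - 4*(-11)) - 1*4751 = (-68 + 44) - 4751 = -24 - 4751 = -4775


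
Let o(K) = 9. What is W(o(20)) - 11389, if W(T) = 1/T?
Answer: -102500/9 ≈ -11389.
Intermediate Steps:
W(o(20)) - 11389 = 1/9 - 11389 = -102500/9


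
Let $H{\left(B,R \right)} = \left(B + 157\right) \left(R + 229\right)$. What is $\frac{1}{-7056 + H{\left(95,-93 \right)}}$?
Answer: $\frac{1}{27216} \approx 3.6743 \cdot 10^{-5}$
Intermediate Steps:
$H{\left(B,R \right)} = \left(157 + B\right) \left(229 + R\right)$
$\frac{1}{-7056 + H{\left(95,-93 \right)}} = \frac{1}{-7056 + \left(35953 + 157 \left(-93\right) + 229 \cdot 95 + 95 \left(-93\right)\right)} = \frac{1}{-7056 + \left(35953 - 14601 + 21755 - 8835\right)} = \frac{1}{-7056 + 34272} = \frac{1}{27216}$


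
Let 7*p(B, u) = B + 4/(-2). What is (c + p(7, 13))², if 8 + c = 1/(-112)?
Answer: 667489/12544 ≈ 53.212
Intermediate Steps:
p(B, u) = -2/7 + B/7 (p(B, u) = (B + 4/(-2))/7 = (B - ½*4)/7 = (B - 2)/7 = (-2 + B)/7 = -2/7 + B/7)
c = -897/112 (c = -8 + 1/(-112) = -8 - 1/112 = -897/112 ≈ -8.0089)
(c + p(7, 13))² = (-897/112 + (-2/7 + (⅐)*7))² = (-897/112 + (-2/7 + 1))² = (-897/112 + 5/7)² = (-817/112)² = 667489/12544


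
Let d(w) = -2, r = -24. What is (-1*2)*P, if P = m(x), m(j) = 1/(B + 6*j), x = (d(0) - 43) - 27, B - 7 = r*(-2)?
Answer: 2/377 ≈ 0.0053050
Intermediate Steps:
B = 55 (B = 7 - 24*(-2) = 7 + 48 = 55)
x = -72 (x = (-2 - 43) - 27 = -45 - 27 = -72)
m(j) = 1/(55 + 6*j)
P = -1/377 (P = 1/(55 + 6*(-72)) = 1/(55 - 432) = 1/(-377) = -1/377 ≈ -0.0026525)
(-1*2)*P = -1*2*(-1/377) = -2*(-1/377) = 2/377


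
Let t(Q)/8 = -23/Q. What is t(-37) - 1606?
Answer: -59238/37 ≈ -1601.0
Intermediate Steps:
t(Q) = -184/Q (t(Q) = 8*(-23/Q) = -184/Q)
t(-37) - 1606 = -184/(-37) - 1606 = -184*(-1/37) - 1606 = 184/37 - 1606 = -59238/37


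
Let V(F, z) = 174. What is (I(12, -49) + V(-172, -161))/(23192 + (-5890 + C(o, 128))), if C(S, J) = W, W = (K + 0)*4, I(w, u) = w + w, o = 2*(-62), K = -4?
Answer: 33/2881 ≈ 0.011454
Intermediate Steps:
o = -124
I(w, u) = 2*w
W = -16 (W = (-4 + 0)*4 = -4*4 = -16)
C(S, J) = -16
(I(12, -49) + V(-172, -161))/(23192 + (-5890 + C(o, 128))) = (2*12 + 174)/(23192 + (-5890 - 16)) = (24 + 174)/(23192 - 5906) = 198/17286 = 198*(1/17286) = 33/2881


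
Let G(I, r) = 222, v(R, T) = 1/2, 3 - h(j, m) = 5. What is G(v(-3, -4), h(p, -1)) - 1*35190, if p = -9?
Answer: -34968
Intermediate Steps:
h(j, m) = -2 (h(j, m) = 3 - 1*5 = 3 - 5 = -2)
v(R, T) = ½
G(v(-3, -4), h(p, -1)) - 1*35190 = 222 - 1*35190 = 222 - 35190 = -34968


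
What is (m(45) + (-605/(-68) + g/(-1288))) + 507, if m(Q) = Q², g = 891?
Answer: 55620335/21896 ≈ 2540.2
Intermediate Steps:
(m(45) + (-605/(-68) + g/(-1288))) + 507 = (45² + (-605/(-68) + 891/(-1288))) + 507 = (2025 + (-605*(-1/68) + 891*(-1/1288))) + 507 = (2025 + (605/68 - 891/1288)) + 507 = (2025 + 179663/21896) + 507 = 44519063/21896 + 507 = 55620335/21896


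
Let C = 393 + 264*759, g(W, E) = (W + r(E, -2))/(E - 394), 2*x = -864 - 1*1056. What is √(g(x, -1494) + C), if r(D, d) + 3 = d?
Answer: √44728234766/472 ≈ 448.07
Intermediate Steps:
r(D, d) = -3 + d
x = -960 (x = (-864 - 1*1056)/2 = (-864 - 1056)/2 = (½)*(-1920) = -960)
g(W, E) = (-5 + W)/(-394 + E) (g(W, E) = (W + (-3 - 2))/(E - 394) = (W - 5)/(-394 + E) = (-5 + W)/(-394 + E))
C = 200769 (C = 393 + 200376 = 200769)
√(g(x, -1494) + C) = √((-5 - 960)/(-394 - 1494) + 200769) = √(-965/(-1888) + 200769) = √(-1/1888*(-965) + 200769) = √(965/1888 + 200769) = √(379052837/1888) = √44728234766/472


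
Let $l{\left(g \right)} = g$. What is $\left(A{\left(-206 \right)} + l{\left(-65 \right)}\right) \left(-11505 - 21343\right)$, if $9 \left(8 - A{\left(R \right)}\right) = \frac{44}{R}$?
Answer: $\frac{1734932816}{927} \approx 1.8716 \cdot 10^{6}$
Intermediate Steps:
$A{\left(R \right)} = 8 - \frac{44}{9 R}$ ($A{\left(R \right)} = 8 - \frac{44 \frac{1}{R}}{9} = 8 - \frac{44}{9 R}$)
$\left(A{\left(-206 \right)} + l{\left(-65 \right)}\right) \left(-11505 - 21343\right) = \left(\left(8 - \frac{44}{9 \left(-206\right)}\right) - 65\right) \left(-11505 - 21343\right) = \left(\left(8 - - \frac{22}{927}\right) - 65\right) \left(-32848\right) = \left(\left(8 + \frac{22}{927}\right) - 65\right) \left(-32848\right) = \left(\frac{7438}{927} - 65\right) \left(-32848\right) = \left(- \frac{52817}{927}\right) \left(-32848\right) = \frac{1734932816}{927}$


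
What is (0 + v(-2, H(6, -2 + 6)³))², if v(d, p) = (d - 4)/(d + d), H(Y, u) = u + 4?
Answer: 9/4 ≈ 2.2500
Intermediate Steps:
H(Y, u) = 4 + u
v(d, p) = (-4 + d)/(2*d) (v(d, p) = (-4 + d)/((2*d)) = (-4 + d)*(1/(2*d)) = (-4 + d)/(2*d))
(0 + v(-2, H(6, -2 + 6)³))² = (0 + (½)*(-4 - 2)/(-2))² = (0 + (½)*(-½)*(-6))² = (0 + 3/2)² = (3/2)² = 9/4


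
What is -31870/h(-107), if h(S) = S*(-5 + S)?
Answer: -15935/5992 ≈ -2.6594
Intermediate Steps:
-31870/h(-107) = -31870*(-1/(107*(-5 - 107))) = -31870/((-107*(-112))) = -31870/11984 = -31870*1/11984 = -15935/5992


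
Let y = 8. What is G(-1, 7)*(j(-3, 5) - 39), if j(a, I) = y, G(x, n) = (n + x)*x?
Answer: 186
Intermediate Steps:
G(x, n) = x*(n + x)
j(a, I) = 8
G(-1, 7)*(j(-3, 5) - 39) = (-(7 - 1))*(8 - 39) = -1*6*(-31) = -6*(-31) = 186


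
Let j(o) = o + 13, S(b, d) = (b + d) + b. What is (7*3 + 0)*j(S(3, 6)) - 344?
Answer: 181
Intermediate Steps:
S(b, d) = d + 2*b
j(o) = 13 + o
(7*3 + 0)*j(S(3, 6)) - 344 = (7*3 + 0)*(13 + (6 + 2*3)) - 344 = (21 + 0)*(13 + (6 + 6)) - 344 = 21*(13 + 12) - 344 = 21*25 - 344 = 525 - 344 = 181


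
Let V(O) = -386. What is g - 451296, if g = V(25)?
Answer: -451682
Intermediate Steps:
g = -386
g - 451296 = -386 - 451296 = -451682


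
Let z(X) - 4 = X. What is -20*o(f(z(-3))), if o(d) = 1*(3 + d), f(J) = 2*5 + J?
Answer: -280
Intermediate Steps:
z(X) = 4 + X
f(J) = 10 + J
o(d) = 3 + d
-20*o(f(z(-3))) = -20*(3 + (10 + (4 - 3))) = -20*(3 + (10 + 1)) = -20*(3 + 11) = -20*14 = -280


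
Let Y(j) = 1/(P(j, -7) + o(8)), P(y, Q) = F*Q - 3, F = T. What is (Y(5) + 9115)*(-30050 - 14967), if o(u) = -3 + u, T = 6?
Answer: -16413153183/40 ≈ -4.1033e+8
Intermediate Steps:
F = 6
P(y, Q) = -3 + 6*Q (P(y, Q) = 6*Q - 3 = -3 + 6*Q)
Y(j) = -1/40 (Y(j) = 1/((-3 + 6*(-7)) + (-3 + 8)) = 1/((-3 - 42) + 5) = 1/(-45 + 5) = 1/(-40) = -1/40)
(Y(5) + 9115)*(-30050 - 14967) = (-1/40 + 9115)*(-30050 - 14967) = (364599/40)*(-45017) = -16413153183/40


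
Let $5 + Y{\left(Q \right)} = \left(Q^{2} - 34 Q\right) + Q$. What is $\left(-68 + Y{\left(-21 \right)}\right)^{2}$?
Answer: $1125721$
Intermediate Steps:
$Y{\left(Q \right)} = -5 + Q^{2} - 33 Q$ ($Y{\left(Q \right)} = -5 + \left(\left(Q^{2} - 34 Q\right) + Q\right) = -5 + \left(Q^{2} - 33 Q\right) = -5 + Q^{2} - 33 Q$)
$\left(-68 + Y{\left(-21 \right)}\right)^{2} = \left(-68 - \left(-688 - 441\right)\right)^{2} = \left(-68 + \left(-5 + 441 + 693\right)\right)^{2} = \left(-68 + 1129\right)^{2} = 1061^{2} = 1125721$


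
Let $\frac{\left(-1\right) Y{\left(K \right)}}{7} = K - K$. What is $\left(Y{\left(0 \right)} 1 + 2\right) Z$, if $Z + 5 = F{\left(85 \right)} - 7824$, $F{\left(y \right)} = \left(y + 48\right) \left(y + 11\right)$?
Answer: $9878$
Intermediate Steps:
$Y{\left(K \right)} = 0$ ($Y{\left(K \right)} = - 7 \left(K - K\right) = \left(-7\right) 0 = 0$)
$F{\left(y \right)} = \left(11 + y\right) \left(48 + y\right)$ ($F{\left(y \right)} = \left(48 + y\right) \left(11 + y\right) = \left(11 + y\right) \left(48 + y\right)$)
$Z = 4939$ ($Z = -5 + \left(\left(528 + 85^{2} + 59 \cdot 85\right) - 7824\right) = -5 + \left(\left(528 + 7225 + 5015\right) - 7824\right) = -5 + \left(12768 - 7824\right) = -5 + 4944 = 4939$)
$\left(Y{\left(0 \right)} 1 + 2\right) Z = \left(0 \cdot 1 + 2\right) 4939 = \left(0 + 2\right) 4939 = 2 \cdot 4939 = 9878$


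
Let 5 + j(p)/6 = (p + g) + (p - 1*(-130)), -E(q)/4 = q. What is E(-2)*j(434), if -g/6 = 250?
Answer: -24336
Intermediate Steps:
g = -1500 (g = -6*250 = -1500)
E(q) = -4*q
j(p) = -8250 + 12*p (j(p) = -30 + 6*((p - 1500) + (p - 1*(-130))) = -30 + 6*((-1500 + p) + (p + 130)) = -30 + 6*((-1500 + p) + (130 + p)) = -30 + 6*(-1370 + 2*p) = -30 + (-8220 + 12*p) = -8250 + 12*p)
E(-2)*j(434) = (-4*(-2))*(-8250 + 12*434) = 8*(-8250 + 5208) = 8*(-3042) = -24336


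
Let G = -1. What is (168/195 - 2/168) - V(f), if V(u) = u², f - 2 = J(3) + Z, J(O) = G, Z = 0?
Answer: -821/5460 ≈ -0.15037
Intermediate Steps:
J(O) = -1
f = 1 (f = 2 + (-1 + 0) = 2 - 1 = 1)
(168/195 - 2/168) - V(f) = (168/195 - 2/168) - 1*1² = (168*(1/195) - 2*1/168) - 1*1 = (56/65 - 1/84) - 1 = 4639/5460 - 1 = -821/5460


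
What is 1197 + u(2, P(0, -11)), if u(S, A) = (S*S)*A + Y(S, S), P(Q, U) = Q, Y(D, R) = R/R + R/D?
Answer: 1199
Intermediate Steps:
Y(D, R) = 1 + R/D
u(S, A) = 2 + A*S**2 (u(S, A) = (S*S)*A + (S + S)/S = S**2*A + (2*S)/S = A*S**2 + 2 = 2 + A*S**2)
1197 + u(2, P(0, -11)) = 1197 + (2 + 0*2**2) = 1197 + (2 + 0*4) = 1197 + (2 + 0) = 1197 + 2 = 1199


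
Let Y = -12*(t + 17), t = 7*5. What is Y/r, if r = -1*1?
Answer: 624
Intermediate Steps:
t = 35
Y = -624 (Y = -12*(35 + 17) = -12*52 = -624)
r = -1
Y/r = -624/(-1) = -624*(-1) = 624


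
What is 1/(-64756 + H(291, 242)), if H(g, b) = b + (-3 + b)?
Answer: -1/64275 ≈ -1.5558e-5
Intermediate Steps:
H(g, b) = -3 + 2*b
1/(-64756 + H(291, 242)) = 1/(-64756 + (-3 + 2*242)) = 1/(-64756 + (-3 + 484)) = 1/(-64756 + 481) = 1/(-64275) = -1/64275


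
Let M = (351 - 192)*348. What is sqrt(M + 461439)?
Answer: 3*sqrt(57419) ≈ 718.87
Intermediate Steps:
M = 55332 (M = 159*348 = 55332)
sqrt(M + 461439) = sqrt(55332 + 461439) = sqrt(516771) = 3*sqrt(57419)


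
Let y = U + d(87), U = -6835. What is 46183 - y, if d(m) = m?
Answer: 52931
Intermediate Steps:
y = -6748 (y = -6835 + 87 = -6748)
46183 - y = 46183 - 1*(-6748) = 46183 + 6748 = 52931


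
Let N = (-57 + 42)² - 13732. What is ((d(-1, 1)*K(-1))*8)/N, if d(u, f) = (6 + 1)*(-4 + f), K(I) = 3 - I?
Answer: 672/13507 ≈ 0.049752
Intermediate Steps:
d(u, f) = -28 + 7*f (d(u, f) = 7*(-4 + f) = -28 + 7*f)
N = -13507 (N = (-15)² - 13732 = 225 - 13732 = -13507)
((d(-1, 1)*K(-1))*8)/N = (((-28 + 7*1)*(3 - 1*(-1)))*8)/(-13507) = (((-28 + 7)*(3 + 1))*8)*(-1/13507) = (-21*4*8)*(-1/13507) = -84*8*(-1/13507) = -672*(-1/13507) = 672/13507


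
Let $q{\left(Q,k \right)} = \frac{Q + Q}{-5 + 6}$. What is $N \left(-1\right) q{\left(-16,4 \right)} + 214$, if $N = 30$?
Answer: $1174$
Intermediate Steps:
$q{\left(Q,k \right)} = 2 Q$ ($q{\left(Q,k \right)} = \frac{2 Q}{1} = 2 Q 1 = 2 Q$)
$N \left(-1\right) q{\left(-16,4 \right)} + 214 = 30 \left(-1\right) 2 \left(-16\right) + 214 = \left(-30\right) \left(-32\right) + 214 = 960 + 214 = 1174$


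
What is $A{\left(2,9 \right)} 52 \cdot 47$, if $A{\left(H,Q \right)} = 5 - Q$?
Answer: $-9776$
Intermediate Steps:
$A{\left(2,9 \right)} 52 \cdot 47 = \left(5 - 9\right) 52 \cdot 47 = \left(-4\right) 52 \cdot 47 = \left(-208\right) 47 = -9776$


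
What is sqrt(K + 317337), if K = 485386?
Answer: sqrt(802723) ≈ 895.95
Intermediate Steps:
sqrt(K + 317337) = sqrt(485386 + 317337) = sqrt(802723)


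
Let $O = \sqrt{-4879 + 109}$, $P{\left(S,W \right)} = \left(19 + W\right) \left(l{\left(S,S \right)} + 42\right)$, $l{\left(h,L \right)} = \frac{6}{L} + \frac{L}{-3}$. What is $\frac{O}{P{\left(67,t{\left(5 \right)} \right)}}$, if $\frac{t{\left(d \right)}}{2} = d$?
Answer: $\frac{603 i \sqrt{530}}{115159} \approx 0.12055 i$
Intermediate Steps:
$l{\left(h,L \right)} = \frac{6}{L} - \frac{L}{3}$ ($l{\left(h,L \right)} = \frac{6}{L} + L \left(- \frac{1}{3}\right) = \frac{6}{L} - \frac{L}{3}$)
$t{\left(d \right)} = 2 d$
$P{\left(S,W \right)} = \left(19 + W\right) \left(42 + \frac{6}{S} - \frac{S}{3}\right)$ ($P{\left(S,W \right)} = \left(19 + W\right) \left(\left(\frac{6}{S} - \frac{S}{3}\right) + 42\right) = \left(19 + W\right) \left(42 + \frac{6}{S} - \frac{S}{3}\right)$)
$O = 3 i \sqrt{530}$ ($O = \sqrt{-4770} = 3 i \sqrt{530} \approx 69.065 i$)
$\frac{O}{P{\left(67,t{\left(5 \right)} \right)}} = \frac{3 i \sqrt{530}}{\frac{1}{3} \cdot \frac{1}{67} \left(342 - 19 \cdot 67^{2} - 2 \cdot 5 \left(-18 + 67^{2}\right) + 126 \cdot 67 \left(19 + 2 \cdot 5\right)\right)} = \frac{3 i \sqrt{530}}{\frac{1}{3} \cdot \frac{1}{67} \left(342 - 85291 - 10 \left(-18 + 4489\right) + 126 \cdot 67 \left(19 + 10\right)\right)} = \frac{3 i \sqrt{530}}{\frac{1}{3} \cdot \frac{1}{67} \left(342 - 85291 - 10 \cdot 4471 + 126 \cdot 67 \cdot 29\right)} = \frac{3 i \sqrt{530}}{\frac{1}{3} \cdot \frac{1}{67} \left(342 - 85291 - 44710 + 244818\right)} = \frac{3 i \sqrt{530}}{\frac{1}{3} \cdot \frac{1}{67} \cdot 115159} = \frac{3 i \sqrt{530}}{\frac{115159}{201}} = 3 i \sqrt{530} \cdot \frac{201}{115159} = \frac{603 i \sqrt{530}}{115159}$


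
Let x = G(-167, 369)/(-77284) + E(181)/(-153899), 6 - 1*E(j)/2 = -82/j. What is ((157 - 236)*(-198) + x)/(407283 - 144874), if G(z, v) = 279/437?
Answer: 14715590046787440695/246867618675956526668 ≈ 0.059609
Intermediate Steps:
E(j) = 12 + 164/j (E(j) = 12 - (-164)/j = 12 + 164/j)
G(z, v) = 279/437 (G(z, v) = 279*(1/437) = 279/437)
x = -86665725889/940774206204652 (x = (279/437)/(-77284) + (12 + 164/181)/(-153899) = (279/437)*(-1/77284) + (12 + 164*(1/181))*(-1/153899) = -279/33773108 + (12 + 164/181)*(-1/153899) = -279/33773108 + (2336/181)*(-1/153899) = -279/33773108 - 2336/27855719 = -86665725889/940774206204652 ≈ -9.2122e-5)
((157 - 236)*(-198) + x)/(407283 - 144874) = ((157 - 236)*(-198) - 86665725889/940774206204652)/(407283 - 144874) = (-79*(-198) - 86665725889/940774206204652)/262409 = (15642 - 86665725889/940774206204652)*(1/262409) = (14715590046787440695/940774206204652)*(1/262409) = 14715590046787440695/246867618675956526668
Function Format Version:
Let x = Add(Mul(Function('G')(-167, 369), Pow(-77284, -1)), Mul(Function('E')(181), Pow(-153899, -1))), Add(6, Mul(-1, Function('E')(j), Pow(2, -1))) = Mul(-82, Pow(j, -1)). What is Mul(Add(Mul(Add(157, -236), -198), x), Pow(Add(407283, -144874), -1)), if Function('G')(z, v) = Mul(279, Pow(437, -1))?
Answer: Rational(14715590046787440695, 246867618675956526668) ≈ 0.059609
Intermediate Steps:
Function('E')(j) = Add(12, Mul(164, Pow(j, -1))) (Function('E')(j) = Add(12, Mul(-2, Mul(-82, Pow(j, -1)))) = Add(12, Mul(164, Pow(j, -1))))
Function('G')(z, v) = Rational(279, 437) (Function('G')(z, v) = Mul(279, Rational(1, 437)) = Rational(279, 437))
x = Rational(-86665725889, 940774206204652) (x = Add(Mul(Rational(279, 437), Pow(-77284, -1)), Mul(Add(12, Mul(164, Pow(181, -1))), Pow(-153899, -1))) = Add(Mul(Rational(279, 437), Rational(-1, 77284)), Mul(Add(12, Mul(164, Rational(1, 181))), Rational(-1, 153899))) = Add(Rational(-279, 33773108), Mul(Add(12, Rational(164, 181)), Rational(-1, 153899))) = Add(Rational(-279, 33773108), Mul(Rational(2336, 181), Rational(-1, 153899))) = Add(Rational(-279, 33773108), Rational(-2336, 27855719)) = Rational(-86665725889, 940774206204652) ≈ -9.2122e-5)
Mul(Add(Mul(Add(157, -236), -198), x), Pow(Add(407283, -144874), -1)) = Mul(Add(Mul(Add(157, -236), -198), Rational(-86665725889, 940774206204652)), Pow(Add(407283, -144874), -1)) = Mul(Add(Mul(-79, -198), Rational(-86665725889, 940774206204652)), Pow(262409, -1)) = Mul(Add(15642, Rational(-86665725889, 940774206204652)), Rational(1, 262409)) = Mul(Rational(14715590046787440695, 940774206204652), Rational(1, 262409)) = Rational(14715590046787440695, 246867618675956526668)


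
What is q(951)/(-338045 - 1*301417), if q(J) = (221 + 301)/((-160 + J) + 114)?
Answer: -87/96452185 ≈ -9.0200e-7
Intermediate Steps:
q(J) = 522/(-46 + J)
q(951)/(-338045 - 1*301417) = (522/(-46 + 951))/(-338045 - 1*301417) = (522/905)/(-338045 - 301417) = (522*(1/905))/(-639462) = (522/905)*(-1/639462) = -87/96452185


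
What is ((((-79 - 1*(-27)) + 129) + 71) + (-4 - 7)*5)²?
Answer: 8649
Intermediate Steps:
((((-79 - 1*(-27)) + 129) + 71) + (-4 - 7)*5)² = ((((-79 + 27) + 129) + 71) - 11*5)² = (((-52 + 129) + 71) - 55)² = ((77 + 71) - 55)² = (148 - 55)² = 93² = 8649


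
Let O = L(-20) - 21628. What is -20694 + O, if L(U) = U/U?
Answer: -42321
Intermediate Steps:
L(U) = 1
O = -21627 (O = 1 - 21628 = -21627)
-20694 + O = -20694 - 21627 = -42321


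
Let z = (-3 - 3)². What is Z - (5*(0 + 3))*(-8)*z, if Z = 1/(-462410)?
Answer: 1997611199/462410 ≈ 4320.0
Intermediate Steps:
z = 36 (z = (-6)² = 36)
Z = -1/462410 ≈ -2.1626e-6
Z - (5*(0 + 3))*(-8)*z = -1/462410 - (5*(0 + 3))*(-8)*36 = -1/462410 - (5*3)*(-8)*36 = -1/462410 - 15*(-8)*36 = -1/462410 - (-120)*36 = -1/462410 - 1*(-4320) = -1/462410 + 4320 = 1997611199/462410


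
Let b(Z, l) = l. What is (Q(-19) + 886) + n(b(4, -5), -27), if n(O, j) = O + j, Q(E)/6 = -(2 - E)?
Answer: 728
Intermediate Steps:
Q(E) = -12 + 6*E (Q(E) = 6*(-(2 - E)) = 6*(-2 + E) = -12 + 6*E)
(Q(-19) + 886) + n(b(4, -5), -27) = ((-12 + 6*(-19)) + 886) + (-5 - 27) = ((-12 - 114) + 886) - 32 = (-126 + 886) - 32 = 760 - 32 = 728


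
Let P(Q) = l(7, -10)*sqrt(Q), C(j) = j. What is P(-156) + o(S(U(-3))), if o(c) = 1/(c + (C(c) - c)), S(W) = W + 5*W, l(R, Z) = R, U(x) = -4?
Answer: -1/24 + 14*I*sqrt(39) ≈ -0.041667 + 87.43*I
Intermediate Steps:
P(Q) = 7*sqrt(Q)
S(W) = 6*W
o(c) = 1/c (o(c) = 1/(c + (c - c)) = 1/(c + 0) = 1/c)
P(-156) + o(S(U(-3))) = 7*sqrt(-156) + 1/(6*(-4)) = 7*(2*I*sqrt(39)) + 1/(-24) = 14*I*sqrt(39) - 1/24 = -1/24 + 14*I*sqrt(39)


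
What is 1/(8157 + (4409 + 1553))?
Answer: 1/14119 ≈ 7.0826e-5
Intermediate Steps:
1/(8157 + (4409 + 1553)) = 1/(8157 + 5962) = 1/14119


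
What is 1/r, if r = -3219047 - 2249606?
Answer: -1/5468653 ≈ -1.8286e-7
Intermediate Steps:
r = -5468653
1/r = 1/(-5468653) = -1/5468653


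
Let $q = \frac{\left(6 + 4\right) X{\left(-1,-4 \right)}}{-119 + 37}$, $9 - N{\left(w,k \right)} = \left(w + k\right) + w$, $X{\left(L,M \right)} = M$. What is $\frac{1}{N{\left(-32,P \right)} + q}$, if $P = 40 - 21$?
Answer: $\frac{41}{2234} \approx 0.018353$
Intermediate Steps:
$P = 19$ ($P = 40 - 21 = 19$)
$N{\left(w,k \right)} = 9 - k - 2 w$ ($N{\left(w,k \right)} = 9 - \left(\left(w + k\right) + w\right) = 9 - \left(\left(k + w\right) + w\right) = 9 - \left(k + 2 w\right) = 9 - k - 2 w$)
$q = \frac{20}{41}$ ($q = \frac{\left(6 + 4\right) \left(-4\right)}{-119 + 37} = \frac{10 \left(-4\right)}{-82} = \left(-40\right) \left(- \frac{1}{82}\right) = \frac{20}{41} \approx 0.4878$)
$\frac{1}{N{\left(-32,P \right)} + q} = \frac{1}{\left(9 - 19 - -64\right) + \frac{20}{41}} = \frac{1}{\left(9 - 19 + 64\right) + \frac{20}{41}} = \frac{1}{54 + \frac{20}{41}} = \frac{1}{\frac{2234}{41}} = \frac{41}{2234}$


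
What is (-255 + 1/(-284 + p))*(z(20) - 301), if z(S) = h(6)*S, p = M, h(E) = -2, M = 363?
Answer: 6869104/79 ≈ 86951.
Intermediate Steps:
p = 363
z(S) = -2*S
(-255 + 1/(-284 + p))*(z(20) - 301) = (-255 + 1/(-284 + 363))*(-2*20 - 301) = (-255 + 1/79)*(-40 - 301) = (-255 + 1/79)*(-341) = -20144/79*(-341) = 6869104/79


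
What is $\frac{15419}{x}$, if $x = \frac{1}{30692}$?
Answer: $473239948$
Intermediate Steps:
$x = \frac{1}{30692} \approx 3.2582 \cdot 10^{-5}$
$\frac{15419}{x} = 15419 \frac{1}{\frac{1}{30692}} = 15419 \cdot 30692 = 473239948$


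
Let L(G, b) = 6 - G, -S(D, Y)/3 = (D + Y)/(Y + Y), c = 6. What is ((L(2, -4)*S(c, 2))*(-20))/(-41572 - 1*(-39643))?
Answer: -160/643 ≈ -0.24883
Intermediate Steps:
S(D, Y) = -3*(D + Y)/(2*Y) (S(D, Y) = -3*(D + Y)/(Y + Y) = -3*(D + Y)/(2*Y))
((L(2, -4)*S(c, 2))*(-20))/(-41572 - 1*(-39643)) = (((6 - 1*2)*((3/2)*(-1*6 - 1*2)/2))*(-20))/(-41572 - 1*(-39643)) = (((6 - 2)*((3/2)*(½)*(-6 - 2)))*(-20))/(-41572 + 39643) = ((4*((3/2)*(½)*(-8)))*(-20))/(-1929) = ((4*(-6))*(-20))*(-1/1929) = -24*(-20)*(-1/1929) = 480*(-1/1929) = -160/643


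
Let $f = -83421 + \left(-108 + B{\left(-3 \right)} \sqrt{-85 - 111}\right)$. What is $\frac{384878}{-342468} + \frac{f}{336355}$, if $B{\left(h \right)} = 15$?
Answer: $- \frac{79030824631}{57595412070} + \frac{42 i}{67271} \approx -1.3722 + 0.00062434 i$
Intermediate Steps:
$f = -83529 + 210 i$ ($f = -83421 - \left(108 - 15 \sqrt{-85 - 111}\right) = -83421 - \left(108 - 15 \sqrt{-196}\right) = -83421 - \left(108 - 15 \cdot 14 i\right) = -83421 - \left(108 - 210 i\right) = -83529 + 210 i \approx -83529.0 + 210.0 i$)
$\frac{384878}{-342468} + \frac{f}{336355} = \frac{384878}{-342468} + \frac{-83529 + 210 i}{336355} = 384878 \left(- \frac{1}{342468}\right) + \left(-83529 + 210 i\right) \frac{1}{336355} = - \frac{192439}{171234} - \left(\frac{83529}{336355} - \frac{42 i}{67271}\right) = - \frac{79030824631}{57595412070} + \frac{42 i}{67271}$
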